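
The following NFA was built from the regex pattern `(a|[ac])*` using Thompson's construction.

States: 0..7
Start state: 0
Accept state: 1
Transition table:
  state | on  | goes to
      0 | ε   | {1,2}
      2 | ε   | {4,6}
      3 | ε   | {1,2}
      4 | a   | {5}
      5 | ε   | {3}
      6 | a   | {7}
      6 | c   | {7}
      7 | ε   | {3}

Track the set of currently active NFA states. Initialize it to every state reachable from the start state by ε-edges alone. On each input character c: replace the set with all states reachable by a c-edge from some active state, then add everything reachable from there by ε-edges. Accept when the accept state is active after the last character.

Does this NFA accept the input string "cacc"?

initial (ε-close {0}): {0,1,2,4,6}
'c' @ 1: {1,2,3,4,6,7}  ✓accept
'a' @ 2: {1,2,3,4,5,6,7}  ✓accept
'c' @ 3: {1,2,3,4,6,7}  ✓accept
'c' @ 4: {1,2,3,4,6,7}  ✓accept
end set {1,2,3,4,6,7} — state 1 in

Answer: ACCEPT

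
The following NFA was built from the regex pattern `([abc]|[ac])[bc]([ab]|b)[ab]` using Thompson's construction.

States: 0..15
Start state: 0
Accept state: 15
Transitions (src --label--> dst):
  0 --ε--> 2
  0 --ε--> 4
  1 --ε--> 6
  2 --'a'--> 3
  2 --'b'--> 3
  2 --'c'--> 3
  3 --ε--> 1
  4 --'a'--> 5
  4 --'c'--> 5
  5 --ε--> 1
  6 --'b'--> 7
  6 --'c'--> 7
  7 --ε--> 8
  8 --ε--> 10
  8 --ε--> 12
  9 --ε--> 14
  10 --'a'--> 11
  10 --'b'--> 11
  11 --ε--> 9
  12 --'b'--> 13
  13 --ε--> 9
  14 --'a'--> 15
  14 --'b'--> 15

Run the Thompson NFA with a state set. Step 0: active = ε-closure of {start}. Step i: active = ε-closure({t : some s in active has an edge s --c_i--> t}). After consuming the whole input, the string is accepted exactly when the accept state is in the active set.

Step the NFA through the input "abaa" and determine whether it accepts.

S₀ = ε-closure({0}) = {0,2,4}
'a' @ 1: {1,3,5,6}
'b' @ 2: {7,8,10,12}
'a' @ 3: {9,11,14}
'a' @ 4: {15}  ✓accept
end set {15} — state 15 in

Answer: ACCEPT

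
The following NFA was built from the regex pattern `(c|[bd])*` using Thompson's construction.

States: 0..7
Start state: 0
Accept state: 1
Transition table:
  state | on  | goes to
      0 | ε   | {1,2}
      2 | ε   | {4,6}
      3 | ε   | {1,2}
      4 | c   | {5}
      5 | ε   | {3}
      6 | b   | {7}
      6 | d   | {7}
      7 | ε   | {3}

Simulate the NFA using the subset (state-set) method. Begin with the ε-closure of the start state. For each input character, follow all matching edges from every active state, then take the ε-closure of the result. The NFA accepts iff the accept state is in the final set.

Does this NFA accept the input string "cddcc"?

Answer: ACCEPT

Steps:
S₀ = ε-closure({0}) = {0,1,2,4,6}
'c' @ 1: {1,2,3,4,5,6}  ✓accept
'd' @ 2: {1,2,3,4,6,7}  ✓accept
'd' @ 3: {1,2,3,4,6,7}  ✓accept
'c' @ 4: {1,2,3,4,5,6}  ✓accept
'c' @ 5: {1,2,3,4,5,6}  ✓accept
after full input: {1,2,3,4,5,6}  (accept=1 in)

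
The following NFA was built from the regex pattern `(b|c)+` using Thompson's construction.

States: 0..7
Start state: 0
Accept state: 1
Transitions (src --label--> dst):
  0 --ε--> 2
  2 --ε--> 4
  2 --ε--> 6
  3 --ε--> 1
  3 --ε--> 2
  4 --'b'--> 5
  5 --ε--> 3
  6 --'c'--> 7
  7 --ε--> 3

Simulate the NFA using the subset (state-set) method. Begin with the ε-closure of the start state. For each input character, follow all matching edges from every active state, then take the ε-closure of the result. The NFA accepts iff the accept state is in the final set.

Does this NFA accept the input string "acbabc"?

S₀ = ε-closure({0}) = {0,2,4,6}
'a' @ 1: {}  — no active states
rest 'cbabc' ignored (set empty)
final: {}; accept 1 not in set

Answer: REJECT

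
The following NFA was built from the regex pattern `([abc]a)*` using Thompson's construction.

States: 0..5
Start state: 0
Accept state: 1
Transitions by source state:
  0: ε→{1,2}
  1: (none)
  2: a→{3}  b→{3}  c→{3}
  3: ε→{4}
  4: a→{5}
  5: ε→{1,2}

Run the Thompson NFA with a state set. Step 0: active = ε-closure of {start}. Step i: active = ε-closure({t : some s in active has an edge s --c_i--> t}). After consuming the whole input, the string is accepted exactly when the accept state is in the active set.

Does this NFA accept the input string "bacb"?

Answer: REJECT

Trace:
initial (ε-close {0}): {0,1,2}
'b' @ 1: {3,4}
'a' @ 2: {1,2,5}  [accepting]
'c' @ 3: {3,4}
'b' @ 4: {}  — dead — no transitions
end set {} — state 1 not in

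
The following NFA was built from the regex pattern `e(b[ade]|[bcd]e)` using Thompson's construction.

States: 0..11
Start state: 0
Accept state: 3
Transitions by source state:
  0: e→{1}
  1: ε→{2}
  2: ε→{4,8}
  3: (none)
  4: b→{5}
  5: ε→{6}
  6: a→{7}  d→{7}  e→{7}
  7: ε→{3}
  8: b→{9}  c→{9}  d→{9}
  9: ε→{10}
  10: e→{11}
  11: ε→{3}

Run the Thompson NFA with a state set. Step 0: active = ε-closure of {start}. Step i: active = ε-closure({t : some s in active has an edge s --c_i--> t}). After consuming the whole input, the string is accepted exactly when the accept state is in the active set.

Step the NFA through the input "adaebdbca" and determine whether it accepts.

S₀ = ε-closure({0}) = {0}
'a' @ 1: {}  — state set empty
rest 'daebdbca' ignored (set empty)
final: {}; accept 3 not in set

Answer: REJECT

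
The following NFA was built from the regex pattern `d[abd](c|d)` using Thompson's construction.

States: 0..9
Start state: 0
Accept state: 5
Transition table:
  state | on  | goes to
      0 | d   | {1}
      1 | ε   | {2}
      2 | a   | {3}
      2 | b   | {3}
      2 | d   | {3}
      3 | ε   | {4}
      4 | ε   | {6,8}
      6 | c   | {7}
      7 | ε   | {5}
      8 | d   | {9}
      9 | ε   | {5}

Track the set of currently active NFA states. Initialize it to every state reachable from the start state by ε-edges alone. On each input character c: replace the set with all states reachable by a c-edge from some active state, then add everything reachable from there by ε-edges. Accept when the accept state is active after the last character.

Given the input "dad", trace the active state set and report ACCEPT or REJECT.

Answer: ACCEPT

Trace:
initial (ε-close {0}): {0}
'd' @ 1: {1,2}
'a' @ 2: {3,4,6,8}
'd' @ 3: {5,9}  [accepting]
end set {5,9} — state 5 in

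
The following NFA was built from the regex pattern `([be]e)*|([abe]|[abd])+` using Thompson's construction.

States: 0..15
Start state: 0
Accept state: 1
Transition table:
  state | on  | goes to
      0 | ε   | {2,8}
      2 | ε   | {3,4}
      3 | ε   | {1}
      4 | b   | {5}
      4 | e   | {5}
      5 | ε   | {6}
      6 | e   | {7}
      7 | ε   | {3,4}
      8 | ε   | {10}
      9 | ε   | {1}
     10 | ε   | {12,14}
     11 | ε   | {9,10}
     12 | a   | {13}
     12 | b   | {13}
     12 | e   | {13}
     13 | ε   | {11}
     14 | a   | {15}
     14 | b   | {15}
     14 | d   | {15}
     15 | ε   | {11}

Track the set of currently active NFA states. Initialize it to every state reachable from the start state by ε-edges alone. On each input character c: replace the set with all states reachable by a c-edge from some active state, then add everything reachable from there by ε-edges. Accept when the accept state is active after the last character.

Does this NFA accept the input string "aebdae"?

initial (ε-close {0}): {0,1,2,3,4,8,10,12,14}
'a' @ 1: {1,9,10,11,12,13,14,15}  [accepting]
'e' @ 2: {1,9,10,11,12,13,14}  [accepting]
'b' @ 3: {1,9,10,11,12,13,14,15}  [accepting]
'd' @ 4: {1,9,10,11,12,14,15}  [accepting]
'a' @ 5: {1,9,10,11,12,13,14,15}  [accepting]
'e' @ 6: {1,9,10,11,12,13,14}  [accepting]
after full input: {1,9,10,11,12,13,14}  (accept=1 in)

Answer: ACCEPT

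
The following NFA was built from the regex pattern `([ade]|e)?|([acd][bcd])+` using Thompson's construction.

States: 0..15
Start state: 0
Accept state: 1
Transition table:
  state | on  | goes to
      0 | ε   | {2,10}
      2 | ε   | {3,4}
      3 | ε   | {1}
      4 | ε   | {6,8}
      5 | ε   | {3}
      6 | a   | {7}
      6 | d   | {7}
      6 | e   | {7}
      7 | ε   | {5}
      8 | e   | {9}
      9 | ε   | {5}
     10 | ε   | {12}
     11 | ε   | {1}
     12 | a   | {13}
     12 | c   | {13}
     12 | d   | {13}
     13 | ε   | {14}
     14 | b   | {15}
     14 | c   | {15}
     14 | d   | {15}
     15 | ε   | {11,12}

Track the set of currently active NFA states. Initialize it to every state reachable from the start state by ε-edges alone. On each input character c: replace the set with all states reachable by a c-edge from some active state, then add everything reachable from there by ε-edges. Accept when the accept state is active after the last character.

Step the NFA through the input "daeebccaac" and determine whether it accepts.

S₀ = ε-closure({0}) = {0,1,2,3,4,6,8,10,12}
'd' @ 1: {1,3,5,7,13,14}  ✓accept
'a' @ 2: {}  — dead — no transitions
rest 'eebccaac' ignored (set empty)
final: {}; accept 1 not in set

Answer: REJECT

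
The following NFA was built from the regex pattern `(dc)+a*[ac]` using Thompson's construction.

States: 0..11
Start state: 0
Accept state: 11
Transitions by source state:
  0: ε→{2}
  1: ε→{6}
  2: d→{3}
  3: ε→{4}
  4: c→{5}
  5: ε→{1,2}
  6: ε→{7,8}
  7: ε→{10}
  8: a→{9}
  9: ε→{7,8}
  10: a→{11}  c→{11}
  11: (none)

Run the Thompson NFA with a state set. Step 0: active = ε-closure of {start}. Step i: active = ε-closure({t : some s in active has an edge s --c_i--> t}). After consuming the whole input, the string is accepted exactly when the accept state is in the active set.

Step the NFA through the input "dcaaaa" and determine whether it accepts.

start: ε-closure({0}) = {0,2}
'd' @ 1: {3,4}
'c' @ 2: {1,2,5,6,7,8,10}
'a' @ 3: {7,8,9,10,11}  ✓accept
'a' @ 4: {7,8,9,10,11}  ✓accept
'a' @ 5: {7,8,9,10,11}  ✓accept
'a' @ 6: {7,8,9,10,11}  ✓accept
final: {7,8,9,10,11}; accept 11 in set

Answer: ACCEPT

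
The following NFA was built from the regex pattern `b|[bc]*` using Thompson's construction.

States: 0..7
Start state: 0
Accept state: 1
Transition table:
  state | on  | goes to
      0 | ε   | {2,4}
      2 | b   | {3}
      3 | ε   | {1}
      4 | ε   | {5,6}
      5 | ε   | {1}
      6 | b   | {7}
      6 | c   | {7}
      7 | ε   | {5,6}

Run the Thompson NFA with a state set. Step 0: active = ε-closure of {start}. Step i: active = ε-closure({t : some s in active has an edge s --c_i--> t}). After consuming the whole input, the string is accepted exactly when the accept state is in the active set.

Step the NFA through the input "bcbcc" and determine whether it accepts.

Answer: ACCEPT

Steps:
start: ε-closure({0}) = {0,1,2,4,5,6}
'b' @ 1: {1,3,5,6,7}  ✓accept
'c' @ 2: {1,5,6,7}  ✓accept
'b' @ 3: {1,5,6,7}  ✓accept
'c' @ 4: {1,5,6,7}  ✓accept
'c' @ 5: {1,5,6,7}  ✓accept
after full input: {1,5,6,7}  (accept=1 in)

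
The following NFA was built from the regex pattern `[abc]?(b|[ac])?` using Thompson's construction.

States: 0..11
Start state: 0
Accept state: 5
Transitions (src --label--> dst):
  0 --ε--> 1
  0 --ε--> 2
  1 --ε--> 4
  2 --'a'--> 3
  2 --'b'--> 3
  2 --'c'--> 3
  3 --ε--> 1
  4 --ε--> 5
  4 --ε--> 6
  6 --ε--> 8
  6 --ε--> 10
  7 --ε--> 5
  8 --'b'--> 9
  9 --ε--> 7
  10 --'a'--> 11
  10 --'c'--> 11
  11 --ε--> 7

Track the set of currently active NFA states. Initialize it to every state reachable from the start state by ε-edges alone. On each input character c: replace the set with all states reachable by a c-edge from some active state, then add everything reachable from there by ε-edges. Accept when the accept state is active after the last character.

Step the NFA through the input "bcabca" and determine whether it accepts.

Answer: REJECT

Steps:
initial (ε-close {0}): {0,1,2,4,5,6,8,10}
'b' @ 1: {1,3,4,5,6,7,8,9,10}  [accepting]
'c' @ 2: {5,7,11}  [accepting]
'a' @ 3: {}  — no active states
rest 'bca' ignored (set empty)
end set {} — state 5 not in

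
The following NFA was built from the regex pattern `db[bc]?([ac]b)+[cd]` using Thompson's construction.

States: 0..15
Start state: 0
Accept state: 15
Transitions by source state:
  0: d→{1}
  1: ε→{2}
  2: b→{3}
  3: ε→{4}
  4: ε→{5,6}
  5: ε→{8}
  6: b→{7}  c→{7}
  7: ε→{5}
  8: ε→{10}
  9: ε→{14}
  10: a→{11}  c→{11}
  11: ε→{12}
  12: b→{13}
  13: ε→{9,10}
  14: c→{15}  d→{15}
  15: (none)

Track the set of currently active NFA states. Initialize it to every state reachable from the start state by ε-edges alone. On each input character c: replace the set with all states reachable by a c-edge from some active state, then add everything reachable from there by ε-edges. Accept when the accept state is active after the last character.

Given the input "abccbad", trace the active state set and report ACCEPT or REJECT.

initial (ε-close {0}): {0}
'a' @ 1: {}  — dead — no transitions
rest 'bccbad' ignored (set empty)
final: {}; accept 15 not in set

Answer: REJECT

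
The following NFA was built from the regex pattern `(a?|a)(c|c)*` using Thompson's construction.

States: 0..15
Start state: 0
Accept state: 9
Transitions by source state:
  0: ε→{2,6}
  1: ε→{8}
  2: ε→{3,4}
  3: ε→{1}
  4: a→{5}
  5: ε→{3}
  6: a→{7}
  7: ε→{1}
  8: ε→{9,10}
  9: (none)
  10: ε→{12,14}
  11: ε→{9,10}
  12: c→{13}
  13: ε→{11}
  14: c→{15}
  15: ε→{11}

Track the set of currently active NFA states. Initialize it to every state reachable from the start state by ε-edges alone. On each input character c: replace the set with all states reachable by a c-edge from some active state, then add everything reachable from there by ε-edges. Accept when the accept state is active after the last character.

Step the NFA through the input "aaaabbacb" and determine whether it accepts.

start: ε-closure({0}) = {0,1,2,3,4,6,8,9,10,12,14}
'a' @ 1: {1,3,5,7,8,9,10,12,14}  (accept∈set)
'a' @ 2: {}  — state set empty
rest 'aabbacb' ignored (set empty)
end set {} — state 9 not in

Answer: REJECT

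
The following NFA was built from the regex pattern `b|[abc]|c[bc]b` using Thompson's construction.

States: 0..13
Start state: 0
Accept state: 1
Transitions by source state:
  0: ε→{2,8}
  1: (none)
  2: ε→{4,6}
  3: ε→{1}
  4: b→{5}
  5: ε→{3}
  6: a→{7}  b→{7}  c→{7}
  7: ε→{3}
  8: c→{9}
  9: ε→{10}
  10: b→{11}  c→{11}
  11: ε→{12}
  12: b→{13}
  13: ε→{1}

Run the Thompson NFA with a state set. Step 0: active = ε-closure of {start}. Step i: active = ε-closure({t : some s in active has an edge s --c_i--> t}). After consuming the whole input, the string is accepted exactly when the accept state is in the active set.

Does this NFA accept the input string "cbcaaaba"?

Answer: REJECT

Derivation:
S₀ = ε-closure({0}) = {0,2,4,6,8}
'c' @ 1: {1,3,7,9,10}  [accepting]
'b' @ 2: {11,12}
'c' @ 3: {}  — dead — no transitions
rest 'aaaba' ignored (set empty)
end set {} — state 1 not in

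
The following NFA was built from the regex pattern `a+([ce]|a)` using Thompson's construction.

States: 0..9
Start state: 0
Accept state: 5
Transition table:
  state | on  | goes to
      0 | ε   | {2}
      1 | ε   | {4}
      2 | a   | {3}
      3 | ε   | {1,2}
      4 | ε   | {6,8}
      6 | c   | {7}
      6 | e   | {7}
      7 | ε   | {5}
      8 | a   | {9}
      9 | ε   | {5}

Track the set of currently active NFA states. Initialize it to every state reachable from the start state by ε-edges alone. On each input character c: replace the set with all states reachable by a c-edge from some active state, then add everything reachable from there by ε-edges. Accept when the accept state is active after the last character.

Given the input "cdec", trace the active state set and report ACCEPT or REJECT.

Answer: REJECT

Derivation:
S₀ = ε-closure({0}) = {0,2}
'c' @ 1: {}  — state set empty
rest 'dec' ignored (set empty)
final: {}; accept 5 not in set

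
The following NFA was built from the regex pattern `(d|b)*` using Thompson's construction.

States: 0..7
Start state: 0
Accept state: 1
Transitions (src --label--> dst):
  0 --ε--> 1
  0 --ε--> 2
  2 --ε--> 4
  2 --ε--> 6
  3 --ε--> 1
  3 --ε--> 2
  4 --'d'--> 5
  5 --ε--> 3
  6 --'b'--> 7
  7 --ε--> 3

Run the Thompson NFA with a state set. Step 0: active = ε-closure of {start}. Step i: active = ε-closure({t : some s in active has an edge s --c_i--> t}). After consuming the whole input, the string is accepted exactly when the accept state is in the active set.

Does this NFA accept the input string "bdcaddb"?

initial (ε-close {0}): {0,1,2,4,6}
'b' @ 1: {1,2,3,4,6,7}  ✓accept
'd' @ 2: {1,2,3,4,5,6}  ✓accept
'c' @ 3: {}  — state set empty
rest 'addb' ignored (set empty)
end set {} — state 1 not in

Answer: REJECT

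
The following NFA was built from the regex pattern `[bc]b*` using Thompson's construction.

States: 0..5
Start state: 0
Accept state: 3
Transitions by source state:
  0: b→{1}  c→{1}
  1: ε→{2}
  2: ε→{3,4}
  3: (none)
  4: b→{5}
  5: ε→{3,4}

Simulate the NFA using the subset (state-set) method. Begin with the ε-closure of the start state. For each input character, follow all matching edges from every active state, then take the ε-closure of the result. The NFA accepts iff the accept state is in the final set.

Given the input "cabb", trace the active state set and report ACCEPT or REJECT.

initial (ε-close {0}): {0}
'c' @ 1: {1,2,3,4}  (accept∈set)
'a' @ 2: {}  — dead — no transitions
rest 'bb' ignored (set empty)
final: {}; accept 3 not in set

Answer: REJECT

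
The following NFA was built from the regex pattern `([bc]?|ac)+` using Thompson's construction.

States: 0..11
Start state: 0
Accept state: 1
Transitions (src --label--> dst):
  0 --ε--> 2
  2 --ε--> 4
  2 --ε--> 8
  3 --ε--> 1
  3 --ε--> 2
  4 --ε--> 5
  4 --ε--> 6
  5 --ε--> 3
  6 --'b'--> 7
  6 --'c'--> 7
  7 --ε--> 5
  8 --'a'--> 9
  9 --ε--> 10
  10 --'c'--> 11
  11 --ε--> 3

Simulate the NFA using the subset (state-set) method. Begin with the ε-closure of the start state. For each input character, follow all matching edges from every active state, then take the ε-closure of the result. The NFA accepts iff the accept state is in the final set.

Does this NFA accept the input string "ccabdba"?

Answer: REJECT

Trace:
S₀ = ε-closure({0}) = {0,1,2,3,4,5,6,8}
'c' @ 1: {1,2,3,4,5,6,7,8}  ✓accept
'c' @ 2: {1,2,3,4,5,6,7,8}  ✓accept
'a' @ 3: {9,10}
'b' @ 4: {}  — dead — no transitions
rest 'dba' ignored (set empty)
end set {} — state 1 not in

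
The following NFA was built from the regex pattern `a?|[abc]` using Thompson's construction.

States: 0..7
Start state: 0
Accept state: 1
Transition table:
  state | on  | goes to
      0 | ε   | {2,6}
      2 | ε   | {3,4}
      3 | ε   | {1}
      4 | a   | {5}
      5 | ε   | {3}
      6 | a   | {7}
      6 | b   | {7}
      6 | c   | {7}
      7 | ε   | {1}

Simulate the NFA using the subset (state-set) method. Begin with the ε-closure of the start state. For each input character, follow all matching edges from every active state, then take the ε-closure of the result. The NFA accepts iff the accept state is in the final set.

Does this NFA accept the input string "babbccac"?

Answer: REJECT

Derivation:
start: ε-closure({0}) = {0,1,2,3,4,6}
'b' @ 1: {1,7}  (accept∈set)
'a' @ 2: {}  — no active states
rest 'bbccac' ignored (set empty)
final: {}; accept 1 not in set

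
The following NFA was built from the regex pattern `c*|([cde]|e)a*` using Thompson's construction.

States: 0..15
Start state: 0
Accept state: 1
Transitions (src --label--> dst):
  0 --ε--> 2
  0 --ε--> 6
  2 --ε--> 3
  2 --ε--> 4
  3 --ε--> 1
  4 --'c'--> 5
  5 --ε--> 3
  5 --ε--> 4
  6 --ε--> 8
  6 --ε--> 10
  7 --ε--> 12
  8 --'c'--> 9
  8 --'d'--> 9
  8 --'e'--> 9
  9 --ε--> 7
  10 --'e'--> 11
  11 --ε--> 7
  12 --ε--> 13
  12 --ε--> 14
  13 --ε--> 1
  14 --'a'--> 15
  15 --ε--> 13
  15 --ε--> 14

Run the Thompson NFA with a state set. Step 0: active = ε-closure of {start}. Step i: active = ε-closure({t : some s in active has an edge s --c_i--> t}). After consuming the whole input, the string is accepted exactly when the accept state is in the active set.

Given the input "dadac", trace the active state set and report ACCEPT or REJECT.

S₀ = ε-closure({0}) = {0,1,2,3,4,6,8,10}
'd' @ 1: {1,7,9,12,13,14}  (accept∈set)
'a' @ 2: {1,13,14,15}  (accept∈set)
'd' @ 3: {}  — dead — no transitions
rest 'ac' ignored (set empty)
after full input: {}  (accept=1 not in)

Answer: REJECT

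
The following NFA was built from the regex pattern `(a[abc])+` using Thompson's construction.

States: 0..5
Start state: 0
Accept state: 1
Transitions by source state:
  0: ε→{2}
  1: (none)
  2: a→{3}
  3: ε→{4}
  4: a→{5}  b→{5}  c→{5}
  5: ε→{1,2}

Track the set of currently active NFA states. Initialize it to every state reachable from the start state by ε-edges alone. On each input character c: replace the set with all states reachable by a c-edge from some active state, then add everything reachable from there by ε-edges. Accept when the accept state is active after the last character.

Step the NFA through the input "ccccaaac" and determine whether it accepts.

Answer: REJECT

Steps:
initial (ε-close {0}): {0,2}
'c' @ 1: {}  — dead — no transitions
rest 'cccaaac' ignored (set empty)
end set {} — state 1 not in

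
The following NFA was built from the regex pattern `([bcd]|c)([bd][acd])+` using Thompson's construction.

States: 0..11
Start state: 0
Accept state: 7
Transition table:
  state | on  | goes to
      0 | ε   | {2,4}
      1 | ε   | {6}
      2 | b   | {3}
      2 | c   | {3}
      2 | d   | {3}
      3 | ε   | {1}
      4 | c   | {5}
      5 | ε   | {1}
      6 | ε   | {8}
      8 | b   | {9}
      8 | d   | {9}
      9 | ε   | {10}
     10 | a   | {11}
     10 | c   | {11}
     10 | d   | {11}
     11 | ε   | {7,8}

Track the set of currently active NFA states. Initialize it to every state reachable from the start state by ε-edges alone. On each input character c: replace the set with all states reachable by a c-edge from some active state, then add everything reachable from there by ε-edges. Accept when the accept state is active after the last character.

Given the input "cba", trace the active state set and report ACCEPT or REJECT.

Answer: ACCEPT

Trace:
S₀ = ε-closure({0}) = {0,2,4}
'c' @ 1: {1,3,5,6,8}
'b' @ 2: {9,10}
'a' @ 3: {7,8,11}  (accept∈set)
end set {7,8,11} — state 7 in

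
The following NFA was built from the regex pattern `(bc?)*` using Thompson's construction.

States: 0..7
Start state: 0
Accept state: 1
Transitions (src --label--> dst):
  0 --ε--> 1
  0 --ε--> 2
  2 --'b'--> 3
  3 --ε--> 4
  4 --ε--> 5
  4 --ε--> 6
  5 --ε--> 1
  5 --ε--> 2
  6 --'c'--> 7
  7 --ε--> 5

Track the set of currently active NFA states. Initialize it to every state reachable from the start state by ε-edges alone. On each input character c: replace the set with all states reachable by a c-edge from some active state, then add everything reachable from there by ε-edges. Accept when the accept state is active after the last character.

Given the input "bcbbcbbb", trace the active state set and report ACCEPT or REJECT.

Answer: ACCEPT

Steps:
initial (ε-close {0}): {0,1,2}
'b' @ 1: {1,2,3,4,5,6}  [accepting]
'c' @ 2: {1,2,5,7}  [accepting]
'b' @ 3: {1,2,3,4,5,6}  [accepting]
'b' @ 4: {1,2,3,4,5,6}  [accepting]
'c' @ 5: {1,2,5,7}  [accepting]
'b' @ 6: {1,2,3,4,5,6}  [accepting]
'b' @ 7: {1,2,3,4,5,6}  [accepting]
'b' @ 8: {1,2,3,4,5,6}  [accepting]
after full input: {1,2,3,4,5,6}  (accept=1 in)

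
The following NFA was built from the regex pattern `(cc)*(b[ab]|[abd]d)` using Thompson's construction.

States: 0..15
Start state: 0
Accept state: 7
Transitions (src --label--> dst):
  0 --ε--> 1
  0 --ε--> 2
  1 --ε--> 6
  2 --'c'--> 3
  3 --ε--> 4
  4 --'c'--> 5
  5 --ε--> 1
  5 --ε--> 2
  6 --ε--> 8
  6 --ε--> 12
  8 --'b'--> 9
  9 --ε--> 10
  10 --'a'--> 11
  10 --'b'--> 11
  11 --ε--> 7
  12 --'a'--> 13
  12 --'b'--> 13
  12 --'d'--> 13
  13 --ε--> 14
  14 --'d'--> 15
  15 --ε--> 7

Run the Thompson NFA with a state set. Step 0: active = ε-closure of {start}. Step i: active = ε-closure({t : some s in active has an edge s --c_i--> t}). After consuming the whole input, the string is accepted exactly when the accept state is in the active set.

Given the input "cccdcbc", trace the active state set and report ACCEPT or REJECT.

initial (ε-close {0}): {0,1,2,6,8,12}
'c' @ 1: {3,4}
'c' @ 2: {1,2,5,6,8,12}
'c' @ 3: {3,4}
'd' @ 4: {}  — state set empty
rest 'cbc' ignored (set empty)
end set {} — state 7 not in

Answer: REJECT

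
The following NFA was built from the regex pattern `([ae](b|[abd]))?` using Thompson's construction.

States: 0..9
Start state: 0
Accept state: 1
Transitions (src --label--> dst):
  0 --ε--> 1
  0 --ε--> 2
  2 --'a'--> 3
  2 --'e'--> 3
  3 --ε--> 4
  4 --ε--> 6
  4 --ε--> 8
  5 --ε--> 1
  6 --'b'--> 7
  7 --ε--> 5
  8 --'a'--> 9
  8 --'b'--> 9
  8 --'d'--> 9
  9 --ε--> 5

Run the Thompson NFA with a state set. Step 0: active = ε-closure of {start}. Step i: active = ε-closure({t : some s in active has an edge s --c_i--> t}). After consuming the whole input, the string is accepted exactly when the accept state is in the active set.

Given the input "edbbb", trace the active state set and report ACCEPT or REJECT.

initial (ε-close {0}): {0,1,2}
'e' @ 1: {3,4,6,8}
'd' @ 2: {1,5,9}  (accept∈set)
'b' @ 3: {}  — no active states
rest 'bb' ignored (set empty)
final: {}; accept 1 not in set

Answer: REJECT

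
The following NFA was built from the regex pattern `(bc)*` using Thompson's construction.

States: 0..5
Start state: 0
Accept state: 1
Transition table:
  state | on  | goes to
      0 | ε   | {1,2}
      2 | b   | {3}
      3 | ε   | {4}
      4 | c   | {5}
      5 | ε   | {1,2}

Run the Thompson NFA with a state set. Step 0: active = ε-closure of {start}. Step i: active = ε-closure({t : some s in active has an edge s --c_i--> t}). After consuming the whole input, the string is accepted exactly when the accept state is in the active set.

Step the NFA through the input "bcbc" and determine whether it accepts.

Answer: ACCEPT

Derivation:
start: ε-closure({0}) = {0,1,2}
'b' @ 1: {3,4}
'c' @ 2: {1,2,5}  (accept∈set)
'b' @ 3: {3,4}
'c' @ 4: {1,2,5}  (accept∈set)
end set {1,2,5} — state 1 in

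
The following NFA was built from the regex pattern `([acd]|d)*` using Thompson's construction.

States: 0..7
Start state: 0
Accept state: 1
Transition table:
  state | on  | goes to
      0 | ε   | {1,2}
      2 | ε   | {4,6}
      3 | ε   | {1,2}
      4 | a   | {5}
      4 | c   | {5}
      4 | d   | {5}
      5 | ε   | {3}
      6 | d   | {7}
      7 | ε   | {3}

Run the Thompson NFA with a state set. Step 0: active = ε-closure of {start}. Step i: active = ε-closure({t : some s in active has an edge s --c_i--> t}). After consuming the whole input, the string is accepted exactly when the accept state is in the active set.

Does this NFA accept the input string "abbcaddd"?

Answer: REJECT

Steps:
start: ε-closure({0}) = {0,1,2,4,6}
'a' @ 1: {1,2,3,4,5,6}  ✓accept
'b' @ 2: {}  — no active states
rest 'bcaddd' ignored (set empty)
after full input: {}  (accept=1 not in)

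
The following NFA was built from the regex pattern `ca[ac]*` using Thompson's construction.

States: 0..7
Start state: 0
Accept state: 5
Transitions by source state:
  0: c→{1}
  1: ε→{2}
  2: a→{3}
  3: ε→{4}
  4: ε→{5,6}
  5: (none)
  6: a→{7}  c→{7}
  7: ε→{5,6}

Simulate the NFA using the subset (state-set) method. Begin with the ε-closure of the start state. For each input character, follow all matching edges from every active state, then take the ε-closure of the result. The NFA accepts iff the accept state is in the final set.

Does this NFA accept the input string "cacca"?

initial (ε-close {0}): {0}
'c' @ 1: {1,2}
'a' @ 2: {3,4,5,6}  (accept∈set)
'c' @ 3: {5,6,7}  (accept∈set)
'c' @ 4: {5,6,7}  (accept∈set)
'a' @ 5: {5,6,7}  (accept∈set)
end set {5,6,7} — state 5 in

Answer: ACCEPT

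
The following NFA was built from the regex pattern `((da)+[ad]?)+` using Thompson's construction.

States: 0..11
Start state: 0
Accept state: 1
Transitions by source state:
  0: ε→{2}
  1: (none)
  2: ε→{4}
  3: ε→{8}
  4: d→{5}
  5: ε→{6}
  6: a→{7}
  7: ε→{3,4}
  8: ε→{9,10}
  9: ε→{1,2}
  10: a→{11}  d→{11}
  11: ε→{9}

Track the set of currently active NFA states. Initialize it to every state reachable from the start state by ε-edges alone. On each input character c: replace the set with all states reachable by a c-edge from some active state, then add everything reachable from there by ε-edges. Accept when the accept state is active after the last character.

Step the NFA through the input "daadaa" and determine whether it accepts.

Answer: ACCEPT

Trace:
start: ε-closure({0}) = {0,2,4}
'd' @ 1: {5,6}
'a' @ 2: {1,2,3,4,7,8,9,10}  (accept∈set)
'a' @ 3: {1,2,4,9,11}  (accept∈set)
'd' @ 4: {5,6}
'a' @ 5: {1,2,3,4,7,8,9,10}  (accept∈set)
'a' @ 6: {1,2,4,9,11}  (accept∈set)
after full input: {1,2,4,9,11}  (accept=1 in)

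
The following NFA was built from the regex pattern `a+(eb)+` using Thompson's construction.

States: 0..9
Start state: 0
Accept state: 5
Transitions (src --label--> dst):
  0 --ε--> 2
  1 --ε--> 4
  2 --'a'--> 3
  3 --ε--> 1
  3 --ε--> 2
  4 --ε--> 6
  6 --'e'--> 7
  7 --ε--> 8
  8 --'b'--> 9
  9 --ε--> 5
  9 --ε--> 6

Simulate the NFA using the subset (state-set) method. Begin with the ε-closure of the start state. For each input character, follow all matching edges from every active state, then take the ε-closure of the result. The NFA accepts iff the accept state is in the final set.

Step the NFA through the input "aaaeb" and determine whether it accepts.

Answer: ACCEPT

Steps:
start: ε-closure({0}) = {0,2}
'a' @ 1: {1,2,3,4,6}
'a' @ 2: {1,2,3,4,6}
'a' @ 3: {1,2,3,4,6}
'e' @ 4: {7,8}
'b' @ 5: {5,6,9}  ✓accept
after full input: {5,6,9}  (accept=5 in)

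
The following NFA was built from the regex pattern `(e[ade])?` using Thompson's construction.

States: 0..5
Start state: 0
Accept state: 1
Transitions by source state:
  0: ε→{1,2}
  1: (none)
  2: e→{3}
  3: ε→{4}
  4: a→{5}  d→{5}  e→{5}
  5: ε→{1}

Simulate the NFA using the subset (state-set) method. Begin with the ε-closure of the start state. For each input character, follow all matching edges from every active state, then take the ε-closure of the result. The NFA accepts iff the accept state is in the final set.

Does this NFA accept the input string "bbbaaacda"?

S₀ = ε-closure({0}) = {0,1,2}
'b' @ 1: {}  — no active states
rest 'bbaaacda' ignored (set empty)
final: {}; accept 1 not in set

Answer: REJECT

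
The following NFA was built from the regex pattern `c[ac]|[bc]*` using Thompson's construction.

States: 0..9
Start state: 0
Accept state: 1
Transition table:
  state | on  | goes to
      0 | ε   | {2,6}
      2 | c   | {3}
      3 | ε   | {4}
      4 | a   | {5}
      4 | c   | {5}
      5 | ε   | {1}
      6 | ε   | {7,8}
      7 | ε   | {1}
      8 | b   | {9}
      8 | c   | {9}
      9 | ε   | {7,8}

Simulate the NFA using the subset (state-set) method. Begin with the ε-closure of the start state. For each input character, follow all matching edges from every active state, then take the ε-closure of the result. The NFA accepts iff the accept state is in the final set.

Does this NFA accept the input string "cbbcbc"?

S₀ = ε-closure({0}) = {0,1,2,6,7,8}
'c' @ 1: {1,3,4,7,8,9}  [accepting]
'b' @ 2: {1,7,8,9}  [accepting]
'b' @ 3: {1,7,8,9}  [accepting]
'c' @ 4: {1,7,8,9}  [accepting]
'b' @ 5: {1,7,8,9}  [accepting]
'c' @ 6: {1,7,8,9}  [accepting]
final: {1,7,8,9}; accept 1 in set

Answer: ACCEPT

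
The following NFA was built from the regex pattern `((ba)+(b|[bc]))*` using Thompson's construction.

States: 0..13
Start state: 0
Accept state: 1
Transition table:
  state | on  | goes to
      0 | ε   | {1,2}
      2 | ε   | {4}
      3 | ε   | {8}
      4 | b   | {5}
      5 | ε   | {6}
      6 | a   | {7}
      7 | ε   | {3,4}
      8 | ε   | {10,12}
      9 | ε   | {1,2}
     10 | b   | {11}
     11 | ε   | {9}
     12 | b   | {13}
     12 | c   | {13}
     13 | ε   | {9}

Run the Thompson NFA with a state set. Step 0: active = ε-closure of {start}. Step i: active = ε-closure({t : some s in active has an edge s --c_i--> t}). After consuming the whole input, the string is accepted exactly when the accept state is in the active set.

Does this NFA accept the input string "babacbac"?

Answer: ACCEPT

Derivation:
start: ε-closure({0}) = {0,1,2,4}
'b' @ 1: {5,6}
'a' @ 2: {3,4,7,8,10,12}
'b' @ 3: {1,2,4,5,6,9,11,13}  ✓accept
'a' @ 4: {3,4,7,8,10,12}
'c' @ 5: {1,2,4,9,13}  ✓accept
'b' @ 6: {5,6}
'a' @ 7: {3,4,7,8,10,12}
'c' @ 8: {1,2,4,9,13}  ✓accept
end set {1,2,4,9,13} — state 1 in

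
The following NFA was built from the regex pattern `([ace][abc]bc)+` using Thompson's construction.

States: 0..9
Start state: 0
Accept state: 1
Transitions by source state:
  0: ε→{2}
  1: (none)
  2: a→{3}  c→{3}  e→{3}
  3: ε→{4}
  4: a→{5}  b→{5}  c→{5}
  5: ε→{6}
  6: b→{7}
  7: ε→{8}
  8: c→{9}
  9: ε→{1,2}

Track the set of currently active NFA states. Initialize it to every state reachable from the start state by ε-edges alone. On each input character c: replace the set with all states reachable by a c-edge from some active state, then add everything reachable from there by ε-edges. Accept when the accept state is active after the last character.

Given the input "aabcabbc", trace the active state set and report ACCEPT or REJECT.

S₀ = ε-closure({0}) = {0,2}
'a' @ 1: {3,4}
'a' @ 2: {5,6}
'b' @ 3: {7,8}
'c' @ 4: {1,2,9}  (accept∈set)
'a' @ 5: {3,4}
'b' @ 6: {5,6}
'b' @ 7: {7,8}
'c' @ 8: {1,2,9}  (accept∈set)
end set {1,2,9} — state 1 in

Answer: ACCEPT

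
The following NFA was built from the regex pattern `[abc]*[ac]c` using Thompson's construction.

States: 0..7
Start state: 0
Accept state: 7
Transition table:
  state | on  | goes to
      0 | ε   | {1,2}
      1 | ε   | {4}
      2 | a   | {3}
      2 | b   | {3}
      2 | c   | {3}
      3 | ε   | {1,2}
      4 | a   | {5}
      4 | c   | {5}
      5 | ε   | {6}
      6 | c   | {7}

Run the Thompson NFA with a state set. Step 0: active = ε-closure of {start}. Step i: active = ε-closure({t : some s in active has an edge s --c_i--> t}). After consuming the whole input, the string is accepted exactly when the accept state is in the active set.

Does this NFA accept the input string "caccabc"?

Answer: REJECT

Steps:
initial (ε-close {0}): {0,1,2,4}
'c' @ 1: {1,2,3,4,5,6}
'a' @ 2: {1,2,3,4,5,6}
'c' @ 3: {1,2,3,4,5,6,7}  [accepting]
'c' @ 4: {1,2,3,4,5,6,7}  [accepting]
'a' @ 5: {1,2,3,4,5,6}
'b' @ 6: {1,2,3,4}
'c' @ 7: {1,2,3,4,5,6}
final: {1,2,3,4,5,6}; accept 7 not in set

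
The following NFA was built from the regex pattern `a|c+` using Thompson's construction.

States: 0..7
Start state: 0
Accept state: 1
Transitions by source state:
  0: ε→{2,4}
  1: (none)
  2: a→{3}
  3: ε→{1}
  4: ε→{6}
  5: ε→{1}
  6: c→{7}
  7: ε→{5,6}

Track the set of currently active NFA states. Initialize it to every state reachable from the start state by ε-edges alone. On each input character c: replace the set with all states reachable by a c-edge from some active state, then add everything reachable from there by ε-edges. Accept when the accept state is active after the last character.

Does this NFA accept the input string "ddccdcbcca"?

Answer: REJECT

Trace:
initial (ε-close {0}): {0,2,4,6}
'd' @ 1: {}  — state set empty
rest 'dccdcbcca' ignored (set empty)
after full input: {}  (accept=1 not in)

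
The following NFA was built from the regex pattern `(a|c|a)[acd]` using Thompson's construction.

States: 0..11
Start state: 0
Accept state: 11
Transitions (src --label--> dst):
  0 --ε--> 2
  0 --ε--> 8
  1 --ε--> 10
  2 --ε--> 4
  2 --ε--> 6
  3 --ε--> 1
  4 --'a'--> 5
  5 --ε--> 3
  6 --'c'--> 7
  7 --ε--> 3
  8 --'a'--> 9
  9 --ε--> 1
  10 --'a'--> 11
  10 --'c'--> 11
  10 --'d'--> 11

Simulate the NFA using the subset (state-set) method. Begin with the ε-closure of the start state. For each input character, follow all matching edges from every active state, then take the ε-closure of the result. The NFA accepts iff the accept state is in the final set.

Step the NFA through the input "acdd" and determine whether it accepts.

Answer: REJECT

Trace:
start: ε-closure({0}) = {0,2,4,6,8}
'a' @ 1: {1,3,5,9,10}
'c' @ 2: {11}  (accept∈set)
'd' @ 3: {}  — no active states
rest 'd' ignored (set empty)
after full input: {}  (accept=11 not in)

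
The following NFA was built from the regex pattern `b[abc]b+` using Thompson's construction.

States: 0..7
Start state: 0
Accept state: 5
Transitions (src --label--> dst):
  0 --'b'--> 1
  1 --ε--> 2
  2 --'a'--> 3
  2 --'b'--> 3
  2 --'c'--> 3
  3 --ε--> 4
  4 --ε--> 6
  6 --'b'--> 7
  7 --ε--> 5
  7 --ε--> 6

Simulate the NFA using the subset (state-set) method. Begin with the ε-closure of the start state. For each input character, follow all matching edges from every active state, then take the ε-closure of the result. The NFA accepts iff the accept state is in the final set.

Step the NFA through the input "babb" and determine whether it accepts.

Answer: ACCEPT

Steps:
initial (ε-close {0}): {0}
'b' @ 1: {1,2}
'a' @ 2: {3,4,6}
'b' @ 3: {5,6,7}  [accepting]
'b' @ 4: {5,6,7}  [accepting]
after full input: {5,6,7}  (accept=5 in)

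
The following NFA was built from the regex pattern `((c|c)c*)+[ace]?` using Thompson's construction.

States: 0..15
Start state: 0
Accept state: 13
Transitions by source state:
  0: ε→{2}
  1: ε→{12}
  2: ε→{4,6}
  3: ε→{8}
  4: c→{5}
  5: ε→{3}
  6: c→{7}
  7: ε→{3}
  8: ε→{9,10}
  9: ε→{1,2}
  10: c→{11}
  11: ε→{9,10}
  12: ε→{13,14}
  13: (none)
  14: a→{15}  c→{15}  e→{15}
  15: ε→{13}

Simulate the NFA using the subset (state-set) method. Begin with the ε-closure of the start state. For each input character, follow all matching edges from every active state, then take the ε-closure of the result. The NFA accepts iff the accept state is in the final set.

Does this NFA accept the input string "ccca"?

initial (ε-close {0}): {0,2,4,6}
'c' @ 1: {1,2,3,4,5,6,7,8,9,10,12,13,14}  ✓accept
'c' @ 2: {1,2,3,4,5,6,7,8,9,10,11,12,13,14,15}  ✓accept
'c' @ 3: {1,2,3,4,5,6,7,8,9,10,11,12,13,14,15}  ✓accept
'a' @ 4: {13,15}  ✓accept
end set {13,15} — state 13 in

Answer: ACCEPT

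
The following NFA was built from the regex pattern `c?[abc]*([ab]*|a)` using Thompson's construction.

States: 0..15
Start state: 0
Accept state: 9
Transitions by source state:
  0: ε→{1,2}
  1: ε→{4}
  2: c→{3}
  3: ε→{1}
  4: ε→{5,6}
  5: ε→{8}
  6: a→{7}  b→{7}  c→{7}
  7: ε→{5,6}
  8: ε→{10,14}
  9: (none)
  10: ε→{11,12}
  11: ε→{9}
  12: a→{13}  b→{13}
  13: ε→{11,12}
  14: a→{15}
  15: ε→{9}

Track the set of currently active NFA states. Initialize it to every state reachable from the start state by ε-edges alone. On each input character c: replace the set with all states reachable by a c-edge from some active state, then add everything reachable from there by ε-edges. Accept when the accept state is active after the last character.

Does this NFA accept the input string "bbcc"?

initial (ε-close {0}): {0,1,2,4,5,6,8,9,10,11,12,14}
'b' @ 1: {5,6,7,8,9,10,11,12,13,14}  [accepting]
'b' @ 2: {5,6,7,8,9,10,11,12,13,14}  [accepting]
'c' @ 3: {5,6,7,8,9,10,11,12,14}  [accepting]
'c' @ 4: {5,6,7,8,9,10,11,12,14}  [accepting]
end set {5,6,7,8,9,10,11,12,14} — state 9 in

Answer: ACCEPT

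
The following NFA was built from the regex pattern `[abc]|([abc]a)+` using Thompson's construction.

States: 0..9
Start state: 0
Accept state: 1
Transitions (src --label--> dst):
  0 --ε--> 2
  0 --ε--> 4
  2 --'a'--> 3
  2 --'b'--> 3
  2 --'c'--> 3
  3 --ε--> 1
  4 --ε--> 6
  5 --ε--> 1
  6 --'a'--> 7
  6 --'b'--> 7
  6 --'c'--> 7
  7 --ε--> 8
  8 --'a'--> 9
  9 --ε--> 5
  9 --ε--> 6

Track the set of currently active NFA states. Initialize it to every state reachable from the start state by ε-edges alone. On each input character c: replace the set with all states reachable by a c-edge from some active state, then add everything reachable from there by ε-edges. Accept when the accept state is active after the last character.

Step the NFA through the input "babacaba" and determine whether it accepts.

Answer: ACCEPT

Steps:
start: ε-closure({0}) = {0,2,4,6}
'b' @ 1: {1,3,7,8}  ✓accept
'a' @ 2: {1,5,6,9}  ✓accept
'b' @ 3: {7,8}
'a' @ 4: {1,5,6,9}  ✓accept
'c' @ 5: {7,8}
'a' @ 6: {1,5,6,9}  ✓accept
'b' @ 7: {7,8}
'a' @ 8: {1,5,6,9}  ✓accept
after full input: {1,5,6,9}  (accept=1 in)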